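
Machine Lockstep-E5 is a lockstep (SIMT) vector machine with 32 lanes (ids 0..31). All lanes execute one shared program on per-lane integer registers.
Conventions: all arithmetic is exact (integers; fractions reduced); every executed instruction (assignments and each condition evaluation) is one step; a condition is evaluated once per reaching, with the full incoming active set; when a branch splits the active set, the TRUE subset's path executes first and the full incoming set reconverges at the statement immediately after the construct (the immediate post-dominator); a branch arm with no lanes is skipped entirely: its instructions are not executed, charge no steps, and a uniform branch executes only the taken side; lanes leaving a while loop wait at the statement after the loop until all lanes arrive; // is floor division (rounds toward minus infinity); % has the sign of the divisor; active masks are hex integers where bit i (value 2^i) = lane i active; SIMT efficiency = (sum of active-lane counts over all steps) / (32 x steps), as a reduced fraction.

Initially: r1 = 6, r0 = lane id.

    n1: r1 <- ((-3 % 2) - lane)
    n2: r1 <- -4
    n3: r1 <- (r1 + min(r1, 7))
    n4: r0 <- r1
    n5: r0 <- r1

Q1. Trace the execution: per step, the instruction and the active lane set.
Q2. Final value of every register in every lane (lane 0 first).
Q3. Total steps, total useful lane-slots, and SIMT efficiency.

step 0: r1 <- ((-3 % 2) - lane)      0xffffffff
step 1: r1 <- -4                     0xffffffff
step 2: r1 <- (r1 + min(r1, 7))      0xffffffff
step 3: r0 <- r1                     0xffffffff
step 4: r0 <- r1                     0xffffffff

Answer: 5 steps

r1: -8,-8,-8,-8,-8,-8,-8,-8,-8,-8,-8,-8,-8,-8,-8,-8,-8,-8,-8,-8,-8,-8,-8,-8,-8,-8,-8,-8,-8,-8,-8,-8
r0: -8,-8,-8,-8,-8,-8,-8,-8,-8,-8,-8,-8,-8,-8,-8,-8,-8,-8,-8,-8,-8,-8,-8,-8,-8,-8,-8,-8,-8,-8,-8,-8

steps = 5; useful = 160; efficiency = 160/160 = 1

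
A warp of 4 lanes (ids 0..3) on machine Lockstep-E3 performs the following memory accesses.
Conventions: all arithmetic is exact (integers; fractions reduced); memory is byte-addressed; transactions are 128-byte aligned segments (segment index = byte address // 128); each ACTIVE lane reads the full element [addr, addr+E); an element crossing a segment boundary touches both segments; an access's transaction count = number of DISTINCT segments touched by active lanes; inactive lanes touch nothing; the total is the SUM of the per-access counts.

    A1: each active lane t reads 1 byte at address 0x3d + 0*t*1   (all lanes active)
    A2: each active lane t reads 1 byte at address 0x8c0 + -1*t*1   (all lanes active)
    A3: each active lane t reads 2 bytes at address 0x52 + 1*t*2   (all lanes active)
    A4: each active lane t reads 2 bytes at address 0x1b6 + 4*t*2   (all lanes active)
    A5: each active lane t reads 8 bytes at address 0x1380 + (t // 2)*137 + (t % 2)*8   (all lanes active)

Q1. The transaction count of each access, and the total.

A1: 1 transaction
A2: 1 transaction
A3: 1 transaction
A4: 1 transaction
A5: 2 transactions

Answer: 1,1,1,1,2; total 6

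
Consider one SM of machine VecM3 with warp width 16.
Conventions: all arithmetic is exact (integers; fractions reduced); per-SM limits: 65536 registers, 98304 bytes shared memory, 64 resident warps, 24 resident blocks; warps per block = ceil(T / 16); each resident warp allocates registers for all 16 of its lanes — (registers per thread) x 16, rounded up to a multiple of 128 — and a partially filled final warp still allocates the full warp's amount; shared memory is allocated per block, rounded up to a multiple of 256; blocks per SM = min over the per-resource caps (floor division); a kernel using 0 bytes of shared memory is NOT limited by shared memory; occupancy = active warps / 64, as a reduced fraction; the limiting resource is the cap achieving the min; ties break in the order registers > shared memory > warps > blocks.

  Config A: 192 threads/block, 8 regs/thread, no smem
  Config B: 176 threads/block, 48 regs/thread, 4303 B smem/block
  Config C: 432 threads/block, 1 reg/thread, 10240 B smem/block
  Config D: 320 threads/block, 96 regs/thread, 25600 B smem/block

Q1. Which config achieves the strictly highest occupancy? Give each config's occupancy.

occupancies: A 15/16, B 55/64, C 27/32, D 5/8

Answer: A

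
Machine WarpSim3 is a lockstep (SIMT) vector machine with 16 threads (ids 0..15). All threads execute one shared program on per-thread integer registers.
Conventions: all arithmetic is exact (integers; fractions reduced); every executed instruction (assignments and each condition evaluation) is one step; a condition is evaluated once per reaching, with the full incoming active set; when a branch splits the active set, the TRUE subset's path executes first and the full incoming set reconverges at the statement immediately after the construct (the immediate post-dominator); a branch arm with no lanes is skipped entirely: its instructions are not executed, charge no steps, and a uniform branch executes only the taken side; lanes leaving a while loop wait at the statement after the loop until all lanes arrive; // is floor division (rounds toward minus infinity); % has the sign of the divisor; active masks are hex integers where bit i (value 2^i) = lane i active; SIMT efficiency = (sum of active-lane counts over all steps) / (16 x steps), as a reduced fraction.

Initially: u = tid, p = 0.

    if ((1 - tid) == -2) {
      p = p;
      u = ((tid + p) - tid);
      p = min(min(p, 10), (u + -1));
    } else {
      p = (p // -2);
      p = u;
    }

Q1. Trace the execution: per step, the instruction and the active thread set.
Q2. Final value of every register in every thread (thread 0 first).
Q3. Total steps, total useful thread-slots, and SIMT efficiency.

step 0: eval ((1 - tid) == -2)       0xffff
step 1: p <- p                       0x0008
step 2: u <- ((tid + p) - tid)       0x0008
step 3: p <- min(min(p, 10), (u + -1)) 0x0008
step 4: p <- (p // -2)               0xfff7
step 5: p <- u                       0xfff7

Answer: 6 steps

u: 0,1,2,0,4,5,6,7,8,9,10,11,12,13,14,15
p: 0,1,2,-1,4,5,6,7,8,9,10,11,12,13,14,15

steps = 6; useful = 49; efficiency = 49/96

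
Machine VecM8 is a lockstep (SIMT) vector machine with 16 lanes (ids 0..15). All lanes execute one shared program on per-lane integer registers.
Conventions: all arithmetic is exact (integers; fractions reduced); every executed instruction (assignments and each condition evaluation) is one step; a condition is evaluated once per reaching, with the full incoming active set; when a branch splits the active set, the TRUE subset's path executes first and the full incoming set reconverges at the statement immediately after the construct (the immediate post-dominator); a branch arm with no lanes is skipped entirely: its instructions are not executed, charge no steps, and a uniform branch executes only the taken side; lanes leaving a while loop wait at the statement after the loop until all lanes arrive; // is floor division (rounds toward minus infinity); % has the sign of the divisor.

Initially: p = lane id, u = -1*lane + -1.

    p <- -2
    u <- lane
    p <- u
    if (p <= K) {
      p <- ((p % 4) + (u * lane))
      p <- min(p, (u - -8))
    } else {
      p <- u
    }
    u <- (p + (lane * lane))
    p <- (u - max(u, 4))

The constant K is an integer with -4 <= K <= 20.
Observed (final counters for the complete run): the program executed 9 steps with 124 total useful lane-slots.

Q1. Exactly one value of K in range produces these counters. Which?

Answer: K = 11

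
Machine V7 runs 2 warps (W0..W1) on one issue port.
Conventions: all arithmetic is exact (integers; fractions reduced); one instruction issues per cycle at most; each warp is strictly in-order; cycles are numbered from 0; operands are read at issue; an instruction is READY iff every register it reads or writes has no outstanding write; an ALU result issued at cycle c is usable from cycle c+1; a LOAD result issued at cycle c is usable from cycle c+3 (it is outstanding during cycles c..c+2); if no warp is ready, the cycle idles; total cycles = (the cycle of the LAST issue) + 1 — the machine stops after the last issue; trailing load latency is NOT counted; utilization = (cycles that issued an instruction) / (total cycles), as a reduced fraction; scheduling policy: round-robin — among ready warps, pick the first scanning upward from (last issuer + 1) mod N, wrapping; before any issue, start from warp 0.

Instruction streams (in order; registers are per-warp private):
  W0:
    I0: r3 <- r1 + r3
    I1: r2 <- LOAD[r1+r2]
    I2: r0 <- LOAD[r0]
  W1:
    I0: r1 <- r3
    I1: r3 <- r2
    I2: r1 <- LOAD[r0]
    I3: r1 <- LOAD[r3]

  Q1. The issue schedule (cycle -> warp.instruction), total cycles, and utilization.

cycle 0: W0.I0
cycle 1: W1.I0
cycle 2: W0.I1
cycle 3: W1.I1
cycle 4: W0.I2
cycle 5: W1.I2
cycle 6: idle
cycle 7: idle
cycle 8: W1.I3

Answer: 9 cycles, utilization 7/9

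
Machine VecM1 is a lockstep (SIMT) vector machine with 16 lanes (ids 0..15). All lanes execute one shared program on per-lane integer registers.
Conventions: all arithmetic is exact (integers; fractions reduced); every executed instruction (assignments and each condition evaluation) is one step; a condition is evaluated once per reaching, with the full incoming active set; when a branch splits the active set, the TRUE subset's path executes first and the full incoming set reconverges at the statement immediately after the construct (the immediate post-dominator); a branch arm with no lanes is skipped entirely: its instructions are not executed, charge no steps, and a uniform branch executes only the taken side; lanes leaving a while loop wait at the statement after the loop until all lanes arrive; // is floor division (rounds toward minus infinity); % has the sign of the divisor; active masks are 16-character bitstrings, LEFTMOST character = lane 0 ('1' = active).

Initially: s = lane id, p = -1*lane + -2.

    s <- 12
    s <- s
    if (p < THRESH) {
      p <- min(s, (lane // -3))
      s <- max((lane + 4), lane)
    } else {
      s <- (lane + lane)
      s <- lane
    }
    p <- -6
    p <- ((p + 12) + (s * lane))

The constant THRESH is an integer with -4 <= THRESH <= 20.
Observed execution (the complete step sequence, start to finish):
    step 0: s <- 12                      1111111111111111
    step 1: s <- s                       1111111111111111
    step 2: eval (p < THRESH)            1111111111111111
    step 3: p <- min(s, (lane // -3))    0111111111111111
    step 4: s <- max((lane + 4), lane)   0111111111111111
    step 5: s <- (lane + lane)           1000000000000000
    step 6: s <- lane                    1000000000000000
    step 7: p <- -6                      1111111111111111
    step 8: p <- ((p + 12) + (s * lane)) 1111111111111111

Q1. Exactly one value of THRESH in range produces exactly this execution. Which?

Answer: THRESH = -2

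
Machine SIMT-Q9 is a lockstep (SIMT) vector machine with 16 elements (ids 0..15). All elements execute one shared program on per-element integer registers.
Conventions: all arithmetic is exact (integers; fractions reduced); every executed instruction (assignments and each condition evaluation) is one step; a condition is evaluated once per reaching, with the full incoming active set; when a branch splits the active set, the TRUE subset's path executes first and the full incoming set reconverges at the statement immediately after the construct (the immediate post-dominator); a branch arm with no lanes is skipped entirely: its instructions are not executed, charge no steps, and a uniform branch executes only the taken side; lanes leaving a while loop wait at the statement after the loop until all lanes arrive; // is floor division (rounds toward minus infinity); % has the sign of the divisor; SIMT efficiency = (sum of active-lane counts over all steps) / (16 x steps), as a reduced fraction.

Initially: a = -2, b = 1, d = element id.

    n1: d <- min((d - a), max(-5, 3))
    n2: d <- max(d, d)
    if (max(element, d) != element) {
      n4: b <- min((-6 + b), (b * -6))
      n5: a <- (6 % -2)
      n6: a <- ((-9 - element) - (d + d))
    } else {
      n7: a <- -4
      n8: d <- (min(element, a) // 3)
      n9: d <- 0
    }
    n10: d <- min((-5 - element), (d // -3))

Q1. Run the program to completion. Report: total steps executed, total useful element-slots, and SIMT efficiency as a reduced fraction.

Answer: 10 steps, 112 useful, 7/10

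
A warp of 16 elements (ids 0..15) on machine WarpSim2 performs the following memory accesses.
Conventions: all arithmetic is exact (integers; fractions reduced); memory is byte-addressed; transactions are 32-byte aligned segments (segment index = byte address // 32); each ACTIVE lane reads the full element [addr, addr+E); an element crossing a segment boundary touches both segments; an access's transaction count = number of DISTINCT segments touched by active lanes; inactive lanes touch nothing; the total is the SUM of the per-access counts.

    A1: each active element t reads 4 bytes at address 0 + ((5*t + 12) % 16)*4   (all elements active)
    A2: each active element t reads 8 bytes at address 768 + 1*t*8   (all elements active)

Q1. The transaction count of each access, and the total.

A1: 2 transactions
A2: 4 transactions

Answer: 2,4; total 6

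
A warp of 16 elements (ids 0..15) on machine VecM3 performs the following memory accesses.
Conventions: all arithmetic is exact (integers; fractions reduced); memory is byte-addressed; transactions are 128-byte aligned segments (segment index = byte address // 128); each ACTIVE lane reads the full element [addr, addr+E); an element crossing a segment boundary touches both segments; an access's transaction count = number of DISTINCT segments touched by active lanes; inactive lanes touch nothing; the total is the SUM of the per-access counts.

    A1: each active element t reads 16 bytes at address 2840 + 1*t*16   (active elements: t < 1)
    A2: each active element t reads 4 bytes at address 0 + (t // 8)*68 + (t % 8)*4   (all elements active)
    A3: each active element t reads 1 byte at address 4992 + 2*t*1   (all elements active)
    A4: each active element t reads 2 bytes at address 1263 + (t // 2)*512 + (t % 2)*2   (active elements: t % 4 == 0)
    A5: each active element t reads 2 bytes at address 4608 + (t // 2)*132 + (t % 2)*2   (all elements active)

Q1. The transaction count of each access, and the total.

A1: 1 transaction
A2: 1 transaction
A3: 1 transaction
A4: 4 transactions
A5: 8 transactions

Answer: 1,1,1,4,8; total 15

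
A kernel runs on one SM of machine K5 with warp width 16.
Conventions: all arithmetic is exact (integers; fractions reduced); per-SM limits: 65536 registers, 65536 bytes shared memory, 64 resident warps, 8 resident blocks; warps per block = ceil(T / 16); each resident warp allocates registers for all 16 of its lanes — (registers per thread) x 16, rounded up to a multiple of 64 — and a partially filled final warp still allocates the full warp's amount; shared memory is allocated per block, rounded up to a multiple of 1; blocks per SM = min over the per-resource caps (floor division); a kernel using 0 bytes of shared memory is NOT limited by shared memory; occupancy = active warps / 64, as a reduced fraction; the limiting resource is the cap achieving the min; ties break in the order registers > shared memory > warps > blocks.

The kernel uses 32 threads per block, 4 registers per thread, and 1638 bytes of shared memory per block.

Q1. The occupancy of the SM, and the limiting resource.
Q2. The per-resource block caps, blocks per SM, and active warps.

Answer: occupancy 1/4, limited by blocks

registers: 512 blocks
shared memory: 40 blocks
warps: 32 blocks
blocks: 8 blocks

Answer: 8 blocks, 16 active warps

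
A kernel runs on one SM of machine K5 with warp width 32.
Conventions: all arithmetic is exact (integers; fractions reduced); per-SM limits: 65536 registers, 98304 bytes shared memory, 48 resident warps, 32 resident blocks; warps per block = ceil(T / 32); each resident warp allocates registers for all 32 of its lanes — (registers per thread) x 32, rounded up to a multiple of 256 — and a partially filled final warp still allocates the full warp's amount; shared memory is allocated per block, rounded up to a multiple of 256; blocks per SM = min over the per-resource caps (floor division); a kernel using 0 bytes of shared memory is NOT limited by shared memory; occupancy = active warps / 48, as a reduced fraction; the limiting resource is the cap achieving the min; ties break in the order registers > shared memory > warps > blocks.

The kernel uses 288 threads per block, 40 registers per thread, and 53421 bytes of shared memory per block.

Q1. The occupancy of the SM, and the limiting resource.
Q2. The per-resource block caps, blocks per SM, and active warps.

Answer: occupancy 3/16, limited by shared memory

registers: 5 blocks
shared memory: 1 block
warps: 5 blocks
blocks: 32 blocks

Answer: 1 block, 9 active warps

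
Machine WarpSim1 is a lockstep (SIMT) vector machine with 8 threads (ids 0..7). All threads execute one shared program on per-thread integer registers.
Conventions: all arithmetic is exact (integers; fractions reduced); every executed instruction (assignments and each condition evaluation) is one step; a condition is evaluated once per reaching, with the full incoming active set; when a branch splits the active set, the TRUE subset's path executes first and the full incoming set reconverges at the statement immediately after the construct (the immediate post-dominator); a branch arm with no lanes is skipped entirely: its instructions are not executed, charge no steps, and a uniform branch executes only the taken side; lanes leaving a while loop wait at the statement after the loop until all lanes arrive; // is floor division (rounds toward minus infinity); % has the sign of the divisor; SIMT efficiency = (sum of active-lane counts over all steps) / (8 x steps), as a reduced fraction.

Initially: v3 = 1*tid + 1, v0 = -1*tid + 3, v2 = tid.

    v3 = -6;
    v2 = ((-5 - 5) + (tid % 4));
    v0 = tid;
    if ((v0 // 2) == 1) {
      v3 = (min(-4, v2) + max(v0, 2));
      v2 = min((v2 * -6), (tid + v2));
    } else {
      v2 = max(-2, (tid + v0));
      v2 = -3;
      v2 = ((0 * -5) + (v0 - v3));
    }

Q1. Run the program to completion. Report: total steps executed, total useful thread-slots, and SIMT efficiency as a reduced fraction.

Answer: 9 steps, 54 useful, 3/4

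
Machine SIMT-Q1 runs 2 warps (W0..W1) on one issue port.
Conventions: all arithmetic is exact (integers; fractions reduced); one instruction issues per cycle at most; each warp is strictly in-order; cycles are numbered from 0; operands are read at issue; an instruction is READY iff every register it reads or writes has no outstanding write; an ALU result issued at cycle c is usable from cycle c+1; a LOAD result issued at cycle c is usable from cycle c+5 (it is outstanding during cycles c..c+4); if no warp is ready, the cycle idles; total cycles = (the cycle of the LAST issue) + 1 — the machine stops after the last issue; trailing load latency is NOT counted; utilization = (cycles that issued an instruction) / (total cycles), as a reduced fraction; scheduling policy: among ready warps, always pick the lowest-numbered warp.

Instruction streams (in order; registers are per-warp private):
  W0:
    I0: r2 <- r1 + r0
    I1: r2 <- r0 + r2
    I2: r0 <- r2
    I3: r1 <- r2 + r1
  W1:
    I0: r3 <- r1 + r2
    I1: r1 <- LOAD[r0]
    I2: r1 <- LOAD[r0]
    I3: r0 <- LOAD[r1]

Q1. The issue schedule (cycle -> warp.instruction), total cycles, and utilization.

cycle 0: W0.I0
cycle 1: W0.I1
cycle 2: W0.I2
cycle 3: W0.I3
cycle 4: W1.I0
cycle 5: W1.I1
cycle 6: idle
cycle 7: idle
cycle 8: idle
cycle 9: idle
cycle 10: W1.I2
cycle 11: idle
cycle 12: idle
cycle 13: idle
cycle 14: idle
cycle 15: W1.I3

Answer: 16 cycles, utilization 1/2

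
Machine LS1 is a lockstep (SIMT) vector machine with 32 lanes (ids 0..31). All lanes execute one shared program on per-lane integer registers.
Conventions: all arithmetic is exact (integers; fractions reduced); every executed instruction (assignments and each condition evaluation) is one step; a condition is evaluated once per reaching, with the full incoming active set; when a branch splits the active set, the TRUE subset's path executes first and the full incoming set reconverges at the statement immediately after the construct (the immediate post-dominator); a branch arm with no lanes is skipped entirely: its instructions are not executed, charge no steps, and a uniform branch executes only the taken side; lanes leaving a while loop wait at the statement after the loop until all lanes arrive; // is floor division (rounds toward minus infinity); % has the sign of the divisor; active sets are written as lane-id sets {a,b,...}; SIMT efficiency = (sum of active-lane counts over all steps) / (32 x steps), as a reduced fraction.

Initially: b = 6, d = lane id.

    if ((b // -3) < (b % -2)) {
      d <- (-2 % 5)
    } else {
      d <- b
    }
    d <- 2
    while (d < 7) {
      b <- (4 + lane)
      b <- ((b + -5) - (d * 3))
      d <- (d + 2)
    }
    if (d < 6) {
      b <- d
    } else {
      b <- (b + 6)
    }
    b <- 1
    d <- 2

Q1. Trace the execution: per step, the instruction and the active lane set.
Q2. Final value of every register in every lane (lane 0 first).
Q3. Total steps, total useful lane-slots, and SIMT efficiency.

step 0: eval ((b // -3) < (b % -2))  {0,1,2,3,4,5,6,7,8,9,10,11,12,13,14,15,16,17,18,19,20,21,22,23,24,25,26,27,28,29,30,31}
step 1: d <- (-2 % 5)                {0,1,2,3,4,5,6,7,8,9,10,11,12,13,14,15,16,17,18,19,20,21,22,23,24,25,26,27,28,29,30,31}
step 2: d <- 2                       {0,1,2,3,4,5,6,7,8,9,10,11,12,13,14,15,16,17,18,19,20,21,22,23,24,25,26,27,28,29,30,31}
step 3: eval (d < 7)                 {0,1,2,3,4,5,6,7,8,9,10,11,12,13,14,15,16,17,18,19,20,21,22,23,24,25,26,27,28,29,30,31}
step 4: b <- (4 + lane)              {0,1,2,3,4,5,6,7,8,9,10,11,12,13,14,15,16,17,18,19,20,21,22,23,24,25,26,27,28,29,30,31}
step 5: b <- ((b + -5) - (d * 3))    {0,1,2,3,4,5,6,7,8,9,10,11,12,13,14,15,16,17,18,19,20,21,22,23,24,25,26,27,28,29,30,31}
step 6: d <- (d + 2)                 {0,1,2,3,4,5,6,7,8,9,10,11,12,13,14,15,16,17,18,19,20,21,22,23,24,25,26,27,28,29,30,31}
step 7: eval (d < 7)                 {0,1,2,3,4,5,6,7,8,9,10,11,12,13,14,15,16,17,18,19,20,21,22,23,24,25,26,27,28,29,30,31}
step 8: b <- (4 + lane)              {0,1,2,3,4,5,6,7,8,9,10,11,12,13,14,15,16,17,18,19,20,21,22,23,24,25,26,27,28,29,30,31}
step 9: b <- ((b + -5) - (d * 3))    {0,1,2,3,4,5,6,7,8,9,10,11,12,13,14,15,16,17,18,19,20,21,22,23,24,25,26,27,28,29,30,31}
step 10: d <- (d + 2)                 {0,1,2,3,4,5,6,7,8,9,10,11,12,13,14,15,16,17,18,19,20,21,22,23,24,25,26,27,28,29,30,31}
step 11: eval (d < 7)                 {0,1,2,3,4,5,6,7,8,9,10,11,12,13,14,15,16,17,18,19,20,21,22,23,24,25,26,27,28,29,30,31}
step 12: b <- (4 + lane)              {0,1,2,3,4,5,6,7,8,9,10,11,12,13,14,15,16,17,18,19,20,21,22,23,24,25,26,27,28,29,30,31}
step 13: b <- ((b + -5) - (d * 3))    {0,1,2,3,4,5,6,7,8,9,10,11,12,13,14,15,16,17,18,19,20,21,22,23,24,25,26,27,28,29,30,31}
step 14: d <- (d + 2)                 {0,1,2,3,4,5,6,7,8,9,10,11,12,13,14,15,16,17,18,19,20,21,22,23,24,25,26,27,28,29,30,31}
step 15: eval (d < 7)                 {0,1,2,3,4,5,6,7,8,9,10,11,12,13,14,15,16,17,18,19,20,21,22,23,24,25,26,27,28,29,30,31}
step 16: eval (d < 6)                 {0,1,2,3,4,5,6,7,8,9,10,11,12,13,14,15,16,17,18,19,20,21,22,23,24,25,26,27,28,29,30,31}
step 17: b <- (b + 6)                 {0,1,2,3,4,5,6,7,8,9,10,11,12,13,14,15,16,17,18,19,20,21,22,23,24,25,26,27,28,29,30,31}
step 18: b <- 1                       {0,1,2,3,4,5,6,7,8,9,10,11,12,13,14,15,16,17,18,19,20,21,22,23,24,25,26,27,28,29,30,31}
step 19: d <- 2                       {0,1,2,3,4,5,6,7,8,9,10,11,12,13,14,15,16,17,18,19,20,21,22,23,24,25,26,27,28,29,30,31}

Answer: 20 steps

b: 1,1,1,1,1,1,1,1,1,1,1,1,1,1,1,1,1,1,1,1,1,1,1,1,1,1,1,1,1,1,1,1
d: 2,2,2,2,2,2,2,2,2,2,2,2,2,2,2,2,2,2,2,2,2,2,2,2,2,2,2,2,2,2,2,2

steps = 20; useful = 640; efficiency = 640/640 = 1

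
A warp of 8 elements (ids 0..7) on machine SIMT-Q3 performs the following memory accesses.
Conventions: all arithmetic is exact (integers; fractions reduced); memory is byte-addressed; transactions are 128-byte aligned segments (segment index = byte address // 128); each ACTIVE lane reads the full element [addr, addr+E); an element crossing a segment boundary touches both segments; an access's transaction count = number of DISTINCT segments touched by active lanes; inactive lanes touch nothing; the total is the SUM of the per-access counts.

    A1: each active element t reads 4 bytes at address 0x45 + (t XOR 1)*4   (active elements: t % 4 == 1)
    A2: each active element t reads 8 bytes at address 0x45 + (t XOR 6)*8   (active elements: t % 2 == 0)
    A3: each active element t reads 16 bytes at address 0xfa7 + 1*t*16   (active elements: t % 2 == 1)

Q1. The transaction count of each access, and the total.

A1: 1 transaction
A2: 1 transaction
A3: 2 transactions

Answer: 1,1,2; total 4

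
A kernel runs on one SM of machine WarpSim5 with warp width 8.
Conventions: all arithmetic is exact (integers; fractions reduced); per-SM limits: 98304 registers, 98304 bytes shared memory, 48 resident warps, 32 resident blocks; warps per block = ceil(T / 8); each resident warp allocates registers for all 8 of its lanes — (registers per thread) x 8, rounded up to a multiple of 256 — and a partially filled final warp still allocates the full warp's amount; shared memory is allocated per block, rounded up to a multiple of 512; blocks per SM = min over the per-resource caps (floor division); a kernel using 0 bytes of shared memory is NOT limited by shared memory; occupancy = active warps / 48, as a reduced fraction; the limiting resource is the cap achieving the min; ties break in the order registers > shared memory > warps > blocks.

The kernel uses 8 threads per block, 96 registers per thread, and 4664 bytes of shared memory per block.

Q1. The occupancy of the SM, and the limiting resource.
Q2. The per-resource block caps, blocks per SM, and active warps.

Answer: occupancy 19/48, limited by shared memory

registers: 128 blocks
shared memory: 19 blocks
warps: 48 blocks
blocks: 32 blocks

Answer: 19 blocks, 19 active warps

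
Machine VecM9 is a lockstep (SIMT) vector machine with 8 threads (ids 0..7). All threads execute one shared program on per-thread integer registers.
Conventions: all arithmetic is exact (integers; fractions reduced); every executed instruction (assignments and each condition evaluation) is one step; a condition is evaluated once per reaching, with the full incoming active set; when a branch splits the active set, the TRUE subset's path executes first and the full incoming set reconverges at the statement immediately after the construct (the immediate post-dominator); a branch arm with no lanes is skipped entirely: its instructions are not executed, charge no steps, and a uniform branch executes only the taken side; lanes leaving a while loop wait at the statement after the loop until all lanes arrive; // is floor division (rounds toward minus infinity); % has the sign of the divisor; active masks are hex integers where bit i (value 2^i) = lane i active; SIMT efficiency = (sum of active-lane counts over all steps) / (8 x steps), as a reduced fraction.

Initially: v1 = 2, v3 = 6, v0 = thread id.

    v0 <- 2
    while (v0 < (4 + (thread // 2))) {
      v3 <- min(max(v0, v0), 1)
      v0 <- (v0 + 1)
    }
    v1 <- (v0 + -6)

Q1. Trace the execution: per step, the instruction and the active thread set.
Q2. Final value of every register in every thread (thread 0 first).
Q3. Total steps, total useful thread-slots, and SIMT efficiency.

step 0: v0 <- 2                      0xff
step 1: eval (v0 < (4 + (thread // 2))) 0xff
step 2: v3 <- min(max(v0, v0), 1)    0xff
step 3: v0 <- (v0 + 1)               0xff
step 4: eval (v0 < (4 + (thread // 2))) 0xff
step 5: v3 <- min(max(v0, v0), 1)    0xff
step 6: v0 <- (v0 + 1)               0xff
step 7: eval (v0 < (4 + (thread // 2))) 0xff
step 8: v3 <- min(max(v0, v0), 1)    0xfc
step 9: v0 <- (v0 + 1)               0xfc
step 10: eval (v0 < (4 + (thread // 2))) 0xfc
step 11: v3 <- min(max(v0, v0), 1)    0xf0
step 12: v0 <- (v0 + 1)               0xf0
step 13: eval (v0 < (4 + (thread // 2))) 0xf0
step 14: v3 <- min(max(v0, v0), 1)    0xc0
step 15: v0 <- (v0 + 1)               0xc0
step 16: eval (v0 < (4 + (thread // 2))) 0xc0
step 17: v1 <- (v0 + -6)              0xff

Answer: 18 steps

v1: -2,-2,-1,-1,0,0,1,1
v3: 1,1,1,1,1,1,1,1
v0: 4,4,5,5,6,6,7,7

steps = 18; useful = 108; efficiency = 108/144 = 3/4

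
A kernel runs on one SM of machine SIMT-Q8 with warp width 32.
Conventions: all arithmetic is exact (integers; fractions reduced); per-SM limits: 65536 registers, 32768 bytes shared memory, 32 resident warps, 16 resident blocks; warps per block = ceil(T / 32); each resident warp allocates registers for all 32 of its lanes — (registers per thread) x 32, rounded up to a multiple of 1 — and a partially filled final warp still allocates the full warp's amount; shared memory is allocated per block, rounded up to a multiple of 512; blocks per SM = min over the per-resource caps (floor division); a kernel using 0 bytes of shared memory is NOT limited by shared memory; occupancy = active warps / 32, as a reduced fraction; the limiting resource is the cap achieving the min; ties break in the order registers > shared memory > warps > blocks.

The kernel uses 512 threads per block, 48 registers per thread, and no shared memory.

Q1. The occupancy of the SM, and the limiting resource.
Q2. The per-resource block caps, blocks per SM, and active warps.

Answer: occupancy 1, limited by registers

registers: 2 blocks
shared memory: no limit (kernel uses none)
warps: 2 blocks
blocks: 16 blocks

Answer: 2 blocks, 32 active warps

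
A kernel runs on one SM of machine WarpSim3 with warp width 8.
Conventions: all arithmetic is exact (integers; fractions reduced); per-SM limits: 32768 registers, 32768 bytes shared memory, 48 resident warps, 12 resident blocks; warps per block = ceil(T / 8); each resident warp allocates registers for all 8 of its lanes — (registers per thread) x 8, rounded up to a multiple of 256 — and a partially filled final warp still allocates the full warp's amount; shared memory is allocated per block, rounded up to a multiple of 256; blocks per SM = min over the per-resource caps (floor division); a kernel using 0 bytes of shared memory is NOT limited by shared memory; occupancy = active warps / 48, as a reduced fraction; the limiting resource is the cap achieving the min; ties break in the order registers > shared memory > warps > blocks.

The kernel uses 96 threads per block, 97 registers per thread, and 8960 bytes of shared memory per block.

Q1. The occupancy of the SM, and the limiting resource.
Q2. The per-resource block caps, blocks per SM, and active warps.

Answer: occupancy 1/2, limited by registers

registers: 2 blocks
shared memory: 3 blocks
warps: 4 blocks
blocks: 12 blocks

Answer: 2 blocks, 24 active warps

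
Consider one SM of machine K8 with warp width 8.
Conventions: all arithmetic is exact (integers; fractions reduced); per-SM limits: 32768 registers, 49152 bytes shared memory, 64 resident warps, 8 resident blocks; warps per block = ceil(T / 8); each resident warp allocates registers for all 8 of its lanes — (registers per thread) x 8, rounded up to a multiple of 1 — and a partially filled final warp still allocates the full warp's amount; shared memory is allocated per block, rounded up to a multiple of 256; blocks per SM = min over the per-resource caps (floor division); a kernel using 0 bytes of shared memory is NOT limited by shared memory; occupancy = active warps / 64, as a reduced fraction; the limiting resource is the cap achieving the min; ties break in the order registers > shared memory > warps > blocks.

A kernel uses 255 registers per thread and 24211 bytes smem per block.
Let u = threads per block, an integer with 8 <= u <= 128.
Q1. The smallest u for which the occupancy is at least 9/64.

Answer: u = 33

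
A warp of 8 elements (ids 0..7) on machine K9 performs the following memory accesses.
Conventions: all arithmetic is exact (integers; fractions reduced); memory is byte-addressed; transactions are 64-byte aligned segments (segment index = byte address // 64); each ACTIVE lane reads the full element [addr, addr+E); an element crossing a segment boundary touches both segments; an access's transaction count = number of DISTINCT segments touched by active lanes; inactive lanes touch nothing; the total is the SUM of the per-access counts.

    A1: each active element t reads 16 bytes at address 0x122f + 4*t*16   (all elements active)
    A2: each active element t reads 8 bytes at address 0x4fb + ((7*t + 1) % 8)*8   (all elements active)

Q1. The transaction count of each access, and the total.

A1: 8 transactions
A2: 2 transactions

Answer: 8,2; total 10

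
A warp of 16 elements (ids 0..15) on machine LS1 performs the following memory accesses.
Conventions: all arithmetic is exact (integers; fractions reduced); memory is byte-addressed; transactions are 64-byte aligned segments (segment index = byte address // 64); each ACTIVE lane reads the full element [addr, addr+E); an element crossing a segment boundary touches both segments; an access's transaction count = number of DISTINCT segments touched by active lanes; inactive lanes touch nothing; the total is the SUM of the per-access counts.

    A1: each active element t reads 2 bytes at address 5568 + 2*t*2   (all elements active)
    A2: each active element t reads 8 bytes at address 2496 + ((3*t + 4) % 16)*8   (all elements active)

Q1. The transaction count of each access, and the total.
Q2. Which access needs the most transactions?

A1: 1 transaction
A2: 2 transactions

Answer: 1,2; total 3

Answer: A2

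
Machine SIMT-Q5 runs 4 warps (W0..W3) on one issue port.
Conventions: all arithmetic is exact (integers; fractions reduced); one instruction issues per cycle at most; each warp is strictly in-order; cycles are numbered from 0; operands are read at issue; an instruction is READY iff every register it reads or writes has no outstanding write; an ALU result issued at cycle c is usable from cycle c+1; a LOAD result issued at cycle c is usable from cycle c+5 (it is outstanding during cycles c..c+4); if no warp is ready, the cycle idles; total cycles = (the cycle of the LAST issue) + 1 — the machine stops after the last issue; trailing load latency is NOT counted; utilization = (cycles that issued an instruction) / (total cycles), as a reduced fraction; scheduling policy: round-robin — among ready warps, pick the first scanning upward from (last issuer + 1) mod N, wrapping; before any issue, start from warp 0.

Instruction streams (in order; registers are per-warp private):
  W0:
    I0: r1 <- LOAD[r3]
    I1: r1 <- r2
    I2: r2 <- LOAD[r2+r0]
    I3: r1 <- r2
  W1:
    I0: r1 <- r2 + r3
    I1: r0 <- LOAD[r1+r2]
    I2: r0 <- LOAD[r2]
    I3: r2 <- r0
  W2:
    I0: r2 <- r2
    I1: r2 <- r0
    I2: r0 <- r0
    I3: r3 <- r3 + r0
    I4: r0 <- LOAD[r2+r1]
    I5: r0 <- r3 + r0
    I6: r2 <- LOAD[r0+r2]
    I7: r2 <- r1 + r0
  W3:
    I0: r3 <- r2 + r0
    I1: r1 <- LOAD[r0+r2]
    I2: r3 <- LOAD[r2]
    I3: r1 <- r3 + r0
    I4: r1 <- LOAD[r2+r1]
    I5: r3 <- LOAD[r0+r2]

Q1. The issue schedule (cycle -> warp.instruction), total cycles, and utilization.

cycle 0: W0.I0
cycle 1: W1.I0
cycle 2: W2.I0
cycle 3: W3.I0
cycle 4: W1.I1
cycle 5: W2.I1
cycle 6: W3.I1
cycle 7: W0.I1
cycle 8: W2.I2
cycle 9: W3.I2
cycle 10: W0.I2
cycle 11: W1.I2
cycle 12: W2.I3
cycle 13: W2.I4
cycle 14: W3.I3
cycle 15: W0.I3
cycle 16: W1.I3
cycle 17: W3.I4
cycle 18: W2.I5
cycle 19: W3.I5
cycle 20: W2.I6
cycle 21: idle
cycle 22: idle
cycle 23: idle
cycle 24: idle
cycle 25: W2.I7

Answer: 26 cycles, utilization 11/13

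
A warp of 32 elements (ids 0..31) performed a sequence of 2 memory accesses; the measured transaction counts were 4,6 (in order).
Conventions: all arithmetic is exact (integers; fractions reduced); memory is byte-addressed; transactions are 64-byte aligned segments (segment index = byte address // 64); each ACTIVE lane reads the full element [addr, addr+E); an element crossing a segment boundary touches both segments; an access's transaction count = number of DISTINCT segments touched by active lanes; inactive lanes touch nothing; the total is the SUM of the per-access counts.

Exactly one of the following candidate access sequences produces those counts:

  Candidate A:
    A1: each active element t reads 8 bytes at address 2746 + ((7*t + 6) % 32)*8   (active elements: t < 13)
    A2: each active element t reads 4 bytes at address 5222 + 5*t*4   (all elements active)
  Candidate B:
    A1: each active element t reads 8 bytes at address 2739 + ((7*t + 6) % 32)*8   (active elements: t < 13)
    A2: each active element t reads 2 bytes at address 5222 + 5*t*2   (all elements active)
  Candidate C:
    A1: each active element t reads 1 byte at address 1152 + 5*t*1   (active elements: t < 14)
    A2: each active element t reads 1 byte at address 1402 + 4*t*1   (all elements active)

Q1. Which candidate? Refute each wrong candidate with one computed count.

A: A2 gives 11 transactions, not 6
C: A1 gives 2 transactions, not 4
B: all counts match (4,6)

Answer: B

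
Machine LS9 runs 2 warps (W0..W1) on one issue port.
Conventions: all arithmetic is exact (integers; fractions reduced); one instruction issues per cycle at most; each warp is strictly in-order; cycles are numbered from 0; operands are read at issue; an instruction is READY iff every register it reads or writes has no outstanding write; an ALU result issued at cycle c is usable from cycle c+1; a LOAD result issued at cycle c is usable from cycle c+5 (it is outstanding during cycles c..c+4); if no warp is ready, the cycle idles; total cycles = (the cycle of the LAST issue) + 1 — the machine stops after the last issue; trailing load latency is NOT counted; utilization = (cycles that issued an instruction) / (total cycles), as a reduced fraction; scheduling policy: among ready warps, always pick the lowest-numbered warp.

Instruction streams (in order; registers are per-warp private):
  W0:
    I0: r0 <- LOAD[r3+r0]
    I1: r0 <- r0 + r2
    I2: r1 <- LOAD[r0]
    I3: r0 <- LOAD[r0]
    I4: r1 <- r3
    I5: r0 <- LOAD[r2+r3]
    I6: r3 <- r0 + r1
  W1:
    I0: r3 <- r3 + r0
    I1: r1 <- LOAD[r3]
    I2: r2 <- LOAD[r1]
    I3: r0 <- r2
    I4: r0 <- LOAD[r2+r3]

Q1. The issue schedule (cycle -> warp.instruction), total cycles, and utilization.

cycle 0: W0.I0
cycle 1: W1.I0
cycle 2: W1.I1
cycle 3: idle
cycle 4: idle
cycle 5: W0.I1
cycle 6: W0.I2
cycle 7: W0.I3
cycle 8: W1.I2
cycle 9: idle
cycle 10: idle
cycle 11: W0.I4
cycle 12: W0.I5
cycle 13: W1.I3
cycle 14: W1.I4
cycle 15: idle
cycle 16: idle
cycle 17: W0.I6

Answer: 18 cycles, utilization 2/3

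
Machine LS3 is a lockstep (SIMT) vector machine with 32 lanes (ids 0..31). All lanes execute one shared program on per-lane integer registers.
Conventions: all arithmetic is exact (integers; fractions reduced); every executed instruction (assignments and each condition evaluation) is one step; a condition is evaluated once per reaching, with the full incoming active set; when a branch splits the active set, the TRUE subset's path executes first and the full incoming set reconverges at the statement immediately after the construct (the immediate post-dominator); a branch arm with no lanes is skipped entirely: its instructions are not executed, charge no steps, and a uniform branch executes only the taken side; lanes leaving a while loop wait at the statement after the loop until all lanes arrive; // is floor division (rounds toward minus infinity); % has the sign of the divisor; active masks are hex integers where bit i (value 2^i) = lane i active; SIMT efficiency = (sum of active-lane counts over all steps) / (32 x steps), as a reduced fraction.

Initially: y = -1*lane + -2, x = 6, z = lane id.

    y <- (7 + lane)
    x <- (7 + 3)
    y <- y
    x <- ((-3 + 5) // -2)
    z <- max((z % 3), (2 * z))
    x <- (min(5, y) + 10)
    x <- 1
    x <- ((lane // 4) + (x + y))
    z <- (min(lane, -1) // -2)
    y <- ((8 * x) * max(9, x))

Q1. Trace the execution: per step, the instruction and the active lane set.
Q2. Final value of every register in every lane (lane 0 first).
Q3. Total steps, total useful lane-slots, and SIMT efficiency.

step 0: y <- (7 + lane)              0xffffffff
step 1: x <- (7 + 3)                 0xffffffff
step 2: y <- y                       0xffffffff
step 3: x <- ((-3 + 5) // -2)        0xffffffff
step 4: z <- max((z % 3), (2 * z))   0xffffffff
step 5: x <- (min(5, y) + 10)        0xffffffff
step 6: x <- 1                       0xffffffff
step 7: x <- ((lane // 4) + (x + y)) 0xffffffff
step 8: z <- (min(lane, -1) // -2)   0xffffffff
step 9: y <- ((8 * x) * max(9, x))   0xffffffff

Answer: 10 steps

y: 576,648,800,968,1352,1568,1800,2048,2592,2888,3200,3528,4232,4608,5000,5408,6272,6728,7200,7688,8712,9248,9800,10368,11552,12168,12800,13448,14792,15488,16200,16928
x: 8,9,10,11,13,14,15,16,18,19,20,21,23,24,25,26,28,29,30,31,33,34,35,36,38,39,40,41,43,44,45,46
z: 0,0,0,0,0,0,0,0,0,0,0,0,0,0,0,0,0,0,0,0,0,0,0,0,0,0,0,0,0,0,0,0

steps = 10; useful = 320; efficiency = 320/320 = 1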